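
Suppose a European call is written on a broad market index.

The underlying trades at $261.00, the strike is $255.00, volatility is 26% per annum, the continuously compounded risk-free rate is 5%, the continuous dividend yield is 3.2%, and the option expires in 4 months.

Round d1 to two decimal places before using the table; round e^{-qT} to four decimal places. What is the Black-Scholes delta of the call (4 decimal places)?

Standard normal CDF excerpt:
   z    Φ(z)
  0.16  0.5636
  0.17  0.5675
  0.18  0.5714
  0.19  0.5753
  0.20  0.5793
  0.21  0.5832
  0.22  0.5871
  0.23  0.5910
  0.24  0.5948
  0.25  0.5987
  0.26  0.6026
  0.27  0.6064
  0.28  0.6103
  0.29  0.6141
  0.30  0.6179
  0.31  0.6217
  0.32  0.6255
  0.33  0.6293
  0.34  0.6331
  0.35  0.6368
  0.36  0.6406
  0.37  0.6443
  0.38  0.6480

0.6000

σ√T = 0.26·√0.3333 = 0.1501
d₁ = [ln(261/255) + (0.05 − 0.032 + 0.26²/2)·0.3333] / 0.1501 = [0.0233 + 0.0173] / 0.1501 = 0.2700 → 0.27
N(d₁) = N(0.27) = 0.6064
Δ_call = e^(−qT)·N(d₁) = 0.9894·0.6064 = 0.6000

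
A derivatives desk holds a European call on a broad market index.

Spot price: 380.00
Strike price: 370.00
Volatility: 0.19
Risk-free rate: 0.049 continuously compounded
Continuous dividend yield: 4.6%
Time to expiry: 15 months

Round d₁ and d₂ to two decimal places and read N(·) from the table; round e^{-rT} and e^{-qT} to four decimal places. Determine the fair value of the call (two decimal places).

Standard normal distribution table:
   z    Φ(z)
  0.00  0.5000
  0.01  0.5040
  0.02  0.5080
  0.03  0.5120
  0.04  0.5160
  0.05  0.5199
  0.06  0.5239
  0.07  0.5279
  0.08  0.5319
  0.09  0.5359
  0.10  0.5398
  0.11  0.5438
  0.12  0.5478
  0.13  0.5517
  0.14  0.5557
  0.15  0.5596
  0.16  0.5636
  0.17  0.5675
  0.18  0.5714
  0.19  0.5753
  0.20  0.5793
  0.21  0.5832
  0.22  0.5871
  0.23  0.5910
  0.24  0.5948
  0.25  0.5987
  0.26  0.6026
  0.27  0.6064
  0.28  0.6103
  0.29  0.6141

35.21

σ√T = 0.19·√1.25 = 0.2124
d₁ = [ln(380/370) + (0.049 − 0.046 + 0.19²/2)·1.25] / 0.2124 = [0.0267 + 0.0263] / 0.2124 = 0.2494 which rounds to 0.25
d₂ = d₁ − σ√T = 0.2494 − 0.2124 = 0.0370 which rounds to 0.04
e^(−qT) = e^(−0.046·1.25) = 0.9441;  e^(−rT) = e^(−0.049·1.25) = 0.9406
N(d₁) = N(0.25) = 0.5987;  N(d₂) = N(0.04) = 0.5160
C = 380·0.9441·0.5987 − 370·0.9406·0.5160 = 214.7884 − 179.5794 = 35.2091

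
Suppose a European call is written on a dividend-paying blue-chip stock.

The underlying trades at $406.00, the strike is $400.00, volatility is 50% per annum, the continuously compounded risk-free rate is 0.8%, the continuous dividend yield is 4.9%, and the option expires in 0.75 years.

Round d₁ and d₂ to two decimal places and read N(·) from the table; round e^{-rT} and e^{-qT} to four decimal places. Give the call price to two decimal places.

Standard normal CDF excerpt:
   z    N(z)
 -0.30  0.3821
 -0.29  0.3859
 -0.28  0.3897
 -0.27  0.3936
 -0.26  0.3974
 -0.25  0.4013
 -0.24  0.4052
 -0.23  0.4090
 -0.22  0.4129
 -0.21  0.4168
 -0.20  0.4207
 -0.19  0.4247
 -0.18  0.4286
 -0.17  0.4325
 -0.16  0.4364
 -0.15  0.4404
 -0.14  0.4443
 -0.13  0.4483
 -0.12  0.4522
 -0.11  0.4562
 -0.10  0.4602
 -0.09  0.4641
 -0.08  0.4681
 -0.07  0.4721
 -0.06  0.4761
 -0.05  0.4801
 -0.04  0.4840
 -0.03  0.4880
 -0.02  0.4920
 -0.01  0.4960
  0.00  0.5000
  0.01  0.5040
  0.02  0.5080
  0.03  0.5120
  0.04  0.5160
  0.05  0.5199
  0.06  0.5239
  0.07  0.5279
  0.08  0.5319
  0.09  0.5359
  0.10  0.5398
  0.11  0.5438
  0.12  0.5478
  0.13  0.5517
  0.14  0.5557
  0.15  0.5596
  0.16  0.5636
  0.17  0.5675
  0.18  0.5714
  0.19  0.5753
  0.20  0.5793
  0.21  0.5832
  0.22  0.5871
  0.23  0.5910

$64.06

T = 0.75;  σ√T = 0.4330
d₁ = [ln(406/400) + (0.008 − 0.049 + ½·0.5²)·0.75] / (σ√T) = (0.0149 + 0.0630) / 0.4330 = 0.1799 → 0.18
d₂ = 0.1799 − 0.4330 = -0.2531 → -0.25
exp(−qT) = exp(−0.049·0.75) = 0.9639;  exp(−rT) = exp(−0.008·0.75) = 0.9940
N(d₁) = N(0.18) = 0.5714;  N(d₂) = N(-0.25) = 0.4013
C = 406·0.9639·0.5714 − 400·0.9940·0.4013 = 223.6136 − 159.5569 = 64.0567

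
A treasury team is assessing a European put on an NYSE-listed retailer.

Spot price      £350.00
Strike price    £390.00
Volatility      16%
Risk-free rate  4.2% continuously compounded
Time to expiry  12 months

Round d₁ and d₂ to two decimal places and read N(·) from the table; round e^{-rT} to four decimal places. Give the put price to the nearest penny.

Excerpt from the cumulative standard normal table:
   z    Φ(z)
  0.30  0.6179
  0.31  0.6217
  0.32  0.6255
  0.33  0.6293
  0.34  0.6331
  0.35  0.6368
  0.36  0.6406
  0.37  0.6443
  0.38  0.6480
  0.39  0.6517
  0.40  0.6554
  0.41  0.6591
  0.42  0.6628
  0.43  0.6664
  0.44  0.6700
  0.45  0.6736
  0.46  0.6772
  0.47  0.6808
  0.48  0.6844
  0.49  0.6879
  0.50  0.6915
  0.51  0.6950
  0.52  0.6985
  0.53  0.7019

T = 1;  σ√T = 0.1600
ln(S/K) + (r + σ²/2)T = ln(350/390) + (0.042 + 0.16²/2)·1 = -0.1082 + 0.0548 = -0.0534
d₁ = -0.0534 / 0.1600 = -0.3338 → -0.33
d₂ = d₁ − σ√T = -0.3338 − 0.1600 = -0.4938 → -0.49
e^(−rT) = e^(−0.042·1) = 0.9589
N(−d₂) = N(0.49) = 0.6879;  N(−d₁) = N(0.33) = 0.6293
P = 390·0.9589·0.6879 − 350·0.6293 = 257.2547 − 220.2550 = 36.9997

£37.00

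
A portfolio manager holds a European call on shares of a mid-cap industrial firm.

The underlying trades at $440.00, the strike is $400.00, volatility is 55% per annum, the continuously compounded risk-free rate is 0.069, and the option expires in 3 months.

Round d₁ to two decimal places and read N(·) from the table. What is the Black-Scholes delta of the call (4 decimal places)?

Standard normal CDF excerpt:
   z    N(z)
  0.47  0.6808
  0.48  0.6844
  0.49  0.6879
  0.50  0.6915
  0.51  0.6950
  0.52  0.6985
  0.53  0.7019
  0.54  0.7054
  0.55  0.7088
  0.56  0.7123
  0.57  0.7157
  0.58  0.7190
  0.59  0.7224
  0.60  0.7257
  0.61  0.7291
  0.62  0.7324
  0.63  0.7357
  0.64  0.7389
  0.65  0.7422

σ√T = 0.55·√0.25 = 0.2750
d₁ = [ln(440/400) + (0.069 + 0.55²/2)·0.25] / 0.2750 = [0.0953 + 0.0551] / 0.2750 = 0.5468 ≈ 0.55
N(d₁) = N(0.55) = 0.7088
Δ_call = N(d₁) = 0.7088

0.7088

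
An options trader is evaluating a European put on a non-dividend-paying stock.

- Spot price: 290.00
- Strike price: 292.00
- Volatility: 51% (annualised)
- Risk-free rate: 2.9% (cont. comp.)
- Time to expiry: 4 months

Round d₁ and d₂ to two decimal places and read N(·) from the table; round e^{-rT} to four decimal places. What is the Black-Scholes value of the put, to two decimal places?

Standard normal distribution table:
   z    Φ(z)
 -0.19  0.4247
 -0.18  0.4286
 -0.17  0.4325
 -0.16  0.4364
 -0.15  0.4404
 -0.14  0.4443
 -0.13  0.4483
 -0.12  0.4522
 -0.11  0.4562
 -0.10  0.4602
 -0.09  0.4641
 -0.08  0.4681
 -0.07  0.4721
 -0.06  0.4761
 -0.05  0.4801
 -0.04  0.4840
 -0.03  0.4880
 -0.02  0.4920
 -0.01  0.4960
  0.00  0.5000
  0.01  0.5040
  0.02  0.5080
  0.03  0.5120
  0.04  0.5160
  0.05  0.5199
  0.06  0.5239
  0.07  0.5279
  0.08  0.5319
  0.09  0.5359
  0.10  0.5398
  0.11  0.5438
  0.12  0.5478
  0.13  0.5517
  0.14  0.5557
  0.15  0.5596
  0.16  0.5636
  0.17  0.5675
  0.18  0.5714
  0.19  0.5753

σ√T = 0.51·√0.3333 = 0.2944
d₁ = [ln(290/292) + (0.029 + ½·0.51²)·0.3333] / (σ√T) = (-0.0069 + 0.0530) / 0.2944 = 0.1567 ⇒ 0.16
d₂ = 0.1567 − 0.2944 = -0.1377 ⇒ -0.14
e^(−rT) = e^(−0.029·0.3333) = 0.9904
N(−d₂) = N(0.14) = 0.5557;  N(−d₁) = N(-0.16) = 0.4364
P = 292·0.9904·0.5557 − 290·0.4364 = 160.7067 − 126.5560 = 34.1507

34.15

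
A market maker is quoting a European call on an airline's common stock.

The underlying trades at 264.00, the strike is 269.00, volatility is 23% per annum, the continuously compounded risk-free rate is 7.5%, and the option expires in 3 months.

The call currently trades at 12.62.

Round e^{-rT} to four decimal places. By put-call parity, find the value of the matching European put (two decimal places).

12.62

exp(−rT) = exp(−0.075·0.25) = 0.9814
Put-call parity: C − P = S − K·e^(−rT) = 264 − 269·0.9814 = 264 − 263.9966 = 0.0034
P = C − (C − P) = 12.62 − (0.0034) = 12.6166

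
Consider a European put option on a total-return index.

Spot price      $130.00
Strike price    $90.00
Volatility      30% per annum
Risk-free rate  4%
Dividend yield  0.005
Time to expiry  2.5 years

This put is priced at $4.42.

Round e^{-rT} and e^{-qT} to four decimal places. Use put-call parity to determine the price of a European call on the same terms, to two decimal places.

e^(−qT) = e^(−0.005·2.5) = 0.9876;  e^(−rT) = e^(−0.04·2.5) = 0.9048
Put-call parity: C − P = S·e^(−qT) − K·e^(−rT) = 130·0.9876 − 90·0.9048 = 128.3880 − 81.4320 = 46.9560
C = P + (C − P) = 4.42 + (46.9560) = 51.3760

$51.38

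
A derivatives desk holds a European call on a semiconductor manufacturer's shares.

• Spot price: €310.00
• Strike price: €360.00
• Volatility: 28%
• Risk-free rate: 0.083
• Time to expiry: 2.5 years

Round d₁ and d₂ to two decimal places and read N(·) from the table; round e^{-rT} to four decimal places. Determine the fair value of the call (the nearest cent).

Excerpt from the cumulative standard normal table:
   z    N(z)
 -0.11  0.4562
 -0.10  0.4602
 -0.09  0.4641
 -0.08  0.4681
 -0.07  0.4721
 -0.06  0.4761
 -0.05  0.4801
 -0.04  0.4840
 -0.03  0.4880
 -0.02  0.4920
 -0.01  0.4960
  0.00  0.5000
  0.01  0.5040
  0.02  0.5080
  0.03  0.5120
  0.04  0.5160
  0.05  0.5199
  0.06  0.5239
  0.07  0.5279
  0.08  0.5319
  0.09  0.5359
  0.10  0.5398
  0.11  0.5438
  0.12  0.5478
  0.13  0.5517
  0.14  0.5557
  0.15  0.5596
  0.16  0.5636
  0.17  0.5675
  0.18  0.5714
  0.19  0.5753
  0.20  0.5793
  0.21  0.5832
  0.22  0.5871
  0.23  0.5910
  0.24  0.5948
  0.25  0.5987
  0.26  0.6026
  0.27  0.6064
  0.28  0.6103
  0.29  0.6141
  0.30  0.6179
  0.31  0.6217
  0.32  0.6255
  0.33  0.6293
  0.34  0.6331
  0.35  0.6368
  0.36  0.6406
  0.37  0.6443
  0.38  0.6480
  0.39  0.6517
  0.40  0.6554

σ√T = 0.28 × 1.5811 = 0.4427
d₁ = [ln(310/360) + (0.083 + ½·0.28²)·2.5] / (σ√T) = (-0.1495 + 0.3055) / 0.4427 = 0.3523 ≈ 0.35
d₂ = 0.3523 − 0.4427 = -0.0904 ≈ -0.09
exp(−rT) = exp(−0.083·2.5) = 0.8126
C = 310·N(0.35) − 360·0.8126·N(-0.09) = 310·0.6368 − 360·0.8126·0.4641 = 197.4080 − 135.7660 = 61.6420

€61.64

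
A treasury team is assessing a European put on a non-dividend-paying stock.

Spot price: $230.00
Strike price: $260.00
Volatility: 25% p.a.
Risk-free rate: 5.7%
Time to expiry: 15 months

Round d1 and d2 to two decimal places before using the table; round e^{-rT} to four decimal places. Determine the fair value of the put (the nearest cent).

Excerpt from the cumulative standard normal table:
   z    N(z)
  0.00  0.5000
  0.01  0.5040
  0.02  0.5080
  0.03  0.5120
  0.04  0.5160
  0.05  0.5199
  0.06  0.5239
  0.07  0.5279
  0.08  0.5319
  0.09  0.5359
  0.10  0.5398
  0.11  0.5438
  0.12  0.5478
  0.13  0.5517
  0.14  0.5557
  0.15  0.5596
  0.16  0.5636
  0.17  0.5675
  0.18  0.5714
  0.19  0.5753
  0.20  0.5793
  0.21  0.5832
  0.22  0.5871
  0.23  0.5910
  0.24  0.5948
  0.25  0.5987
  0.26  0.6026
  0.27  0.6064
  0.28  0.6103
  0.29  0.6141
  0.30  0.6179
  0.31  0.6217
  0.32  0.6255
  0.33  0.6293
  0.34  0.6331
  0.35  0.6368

σ√T = 0.25 × 1.1180 = 0.2795
ln(S/K) + (r + σ²/2)T = ln(230/260) + (0.057 + 0.25²/2)·1.25 = -0.1226 + 0.1103 = -0.0123
d₁ = -0.0123 / 0.2795 = -0.0440 ≈ -0.04
d₂ = d₁ − σ√T = -0.0440 − 0.2795 = -0.3235 ≈ -0.32
exp(−rT) = exp(−0.057·1.25) = 0.9312
N(−d₂) = N(0.32) = 0.6255;  N(−d₁) = N(0.04) = 0.5160
P = 260·0.9312·0.6255 − 230·0.5160 = 151.4411 − 118.6800 = 32.7611

$32.76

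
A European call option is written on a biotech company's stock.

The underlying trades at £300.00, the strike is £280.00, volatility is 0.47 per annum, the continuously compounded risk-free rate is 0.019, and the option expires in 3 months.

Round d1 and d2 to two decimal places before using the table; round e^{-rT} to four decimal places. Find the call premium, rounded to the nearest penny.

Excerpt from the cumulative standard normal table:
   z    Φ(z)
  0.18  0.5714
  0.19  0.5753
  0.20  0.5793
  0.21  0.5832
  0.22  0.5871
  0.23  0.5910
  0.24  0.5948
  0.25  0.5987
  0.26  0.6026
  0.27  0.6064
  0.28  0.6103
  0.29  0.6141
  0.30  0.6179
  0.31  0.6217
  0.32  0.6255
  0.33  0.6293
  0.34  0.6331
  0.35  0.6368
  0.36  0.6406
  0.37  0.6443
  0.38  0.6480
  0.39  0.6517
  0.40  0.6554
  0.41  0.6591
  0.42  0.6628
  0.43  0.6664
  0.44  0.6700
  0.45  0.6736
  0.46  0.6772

σ√T = 0.47·√0.25 = 0.2350
d₁ = [ln(300/280) + (0.019 + 0.47²/2)·0.25] / 0.2350 = [0.0690 + 0.0324] / 0.2350 = 0.4313 ≈ 0.43
d₂ = d₁ − σ√T = 0.4313 − 0.2350 = 0.1963 ≈ 0.20
exp(−rT) = exp(−0.019·0.25) = 0.9953
C = 300·N(0.43) − 280·0.9953·N(0.20) = 300·0.6664 − 280·0.9953·0.5793 = 199.9200 − 161.4416 = 38.4784

£38.48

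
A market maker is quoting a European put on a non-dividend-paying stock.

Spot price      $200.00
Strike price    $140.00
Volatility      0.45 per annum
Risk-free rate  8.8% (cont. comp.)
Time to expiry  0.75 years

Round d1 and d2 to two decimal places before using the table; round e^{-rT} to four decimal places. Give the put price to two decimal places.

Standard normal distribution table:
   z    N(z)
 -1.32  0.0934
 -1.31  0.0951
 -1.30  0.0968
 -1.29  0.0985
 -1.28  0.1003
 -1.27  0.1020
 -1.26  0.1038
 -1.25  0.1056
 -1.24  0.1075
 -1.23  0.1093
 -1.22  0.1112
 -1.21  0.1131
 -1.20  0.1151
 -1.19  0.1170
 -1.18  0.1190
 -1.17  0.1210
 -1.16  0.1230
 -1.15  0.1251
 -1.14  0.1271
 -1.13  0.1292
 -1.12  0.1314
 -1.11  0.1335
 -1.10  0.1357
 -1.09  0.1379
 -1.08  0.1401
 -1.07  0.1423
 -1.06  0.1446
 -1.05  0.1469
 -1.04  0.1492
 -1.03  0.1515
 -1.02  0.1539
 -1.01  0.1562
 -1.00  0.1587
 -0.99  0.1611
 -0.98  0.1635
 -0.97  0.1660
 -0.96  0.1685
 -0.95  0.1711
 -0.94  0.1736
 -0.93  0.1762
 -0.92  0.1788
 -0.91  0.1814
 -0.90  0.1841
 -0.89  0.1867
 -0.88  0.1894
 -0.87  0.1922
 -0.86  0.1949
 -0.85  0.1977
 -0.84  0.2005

σ√T = 0.45·√0.75 = 0.3897
d₁ = [ln(200/140) + (0.088 + ½·0.45²)·0.75] / (σ√T) = (0.3567 + 0.1419) / 0.3897 = 1.2794 ≈ 1.28
d₂ = 1.2794 − 0.3897 = 0.8897 ≈ 0.89
e^(−rT) = e^(−0.088·0.75) = 0.9361
N(−d₂) = N(-0.89) = 0.1867;  N(−d₁) = N(-1.28) = 0.1003
P = 140·0.9361·0.1867 − 200·0.1003 = 24.4678 − 20.0600 = 4.4078

$4.41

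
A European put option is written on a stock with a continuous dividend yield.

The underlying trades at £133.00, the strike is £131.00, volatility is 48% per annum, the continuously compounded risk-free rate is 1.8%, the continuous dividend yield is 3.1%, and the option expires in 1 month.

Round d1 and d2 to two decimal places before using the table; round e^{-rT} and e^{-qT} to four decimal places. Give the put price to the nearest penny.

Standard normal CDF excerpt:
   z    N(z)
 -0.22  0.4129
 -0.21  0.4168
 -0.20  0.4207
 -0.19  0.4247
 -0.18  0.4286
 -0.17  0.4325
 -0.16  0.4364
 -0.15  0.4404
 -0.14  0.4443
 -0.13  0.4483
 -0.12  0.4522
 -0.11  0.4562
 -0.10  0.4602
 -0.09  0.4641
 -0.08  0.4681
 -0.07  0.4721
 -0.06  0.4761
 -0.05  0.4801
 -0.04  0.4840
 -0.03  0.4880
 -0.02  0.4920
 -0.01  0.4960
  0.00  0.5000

σ√T = 0.48·√0.08333 = 0.1386
d₁ = [ln(133/131) + (0.018 − 0.031 + ½·0.48²)·0.08333] / (σ√T) = (0.0152 + 0.0085) / 0.1386 = 0.1708 which rounds to 0.17
d₂ = 0.1708 − 0.1386 = 0.0322 which rounds to 0.03
exp(−qT) = exp(−0.031·0.08333) = 0.9974;  exp(−rT) = exp(−0.018·0.08333) = 0.9985
N(−d₂) = N(-0.03) = 0.4880;  N(−d₁) = N(-0.17) = 0.4325
P = 131·0.9985·0.4880 − 133·0.9974·0.4325 = 63.8321 − 57.3729 = 6.4592

£6.46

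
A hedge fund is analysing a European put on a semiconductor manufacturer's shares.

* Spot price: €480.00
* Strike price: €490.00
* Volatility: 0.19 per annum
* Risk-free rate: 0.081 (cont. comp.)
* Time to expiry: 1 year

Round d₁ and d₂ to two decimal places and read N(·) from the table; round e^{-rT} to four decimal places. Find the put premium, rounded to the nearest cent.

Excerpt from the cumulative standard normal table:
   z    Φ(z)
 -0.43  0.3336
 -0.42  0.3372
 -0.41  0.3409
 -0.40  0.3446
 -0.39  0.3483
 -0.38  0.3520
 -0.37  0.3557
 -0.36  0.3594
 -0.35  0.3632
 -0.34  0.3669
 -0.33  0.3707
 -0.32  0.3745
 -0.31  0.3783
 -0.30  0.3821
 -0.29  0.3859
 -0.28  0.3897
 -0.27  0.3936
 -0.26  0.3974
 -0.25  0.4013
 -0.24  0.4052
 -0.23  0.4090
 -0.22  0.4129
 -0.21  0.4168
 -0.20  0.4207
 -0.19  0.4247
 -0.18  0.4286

T = 1;  σ√T = 0.1900
d₁ = [ln(480/490) + (0.081 + 0.19²/2)·1] / 0.1900 = [-0.0206 + 0.0990] / 0.1900 = 0.4128 which rounds to 0.41
d₂ = d₁ − σ√T = 0.4128 − 0.1900 = 0.2228 which rounds to 0.22
e^(−rT) = e^(−0.081·1) = 0.9222
N(−d₂) = N(-0.22) = 0.4129;  N(−d₁) = N(-0.41) = 0.3409
P = 490·0.9222·0.4129 − 480·0.3409 = 186.5804 − 163.6320 = 22.9484

€22.95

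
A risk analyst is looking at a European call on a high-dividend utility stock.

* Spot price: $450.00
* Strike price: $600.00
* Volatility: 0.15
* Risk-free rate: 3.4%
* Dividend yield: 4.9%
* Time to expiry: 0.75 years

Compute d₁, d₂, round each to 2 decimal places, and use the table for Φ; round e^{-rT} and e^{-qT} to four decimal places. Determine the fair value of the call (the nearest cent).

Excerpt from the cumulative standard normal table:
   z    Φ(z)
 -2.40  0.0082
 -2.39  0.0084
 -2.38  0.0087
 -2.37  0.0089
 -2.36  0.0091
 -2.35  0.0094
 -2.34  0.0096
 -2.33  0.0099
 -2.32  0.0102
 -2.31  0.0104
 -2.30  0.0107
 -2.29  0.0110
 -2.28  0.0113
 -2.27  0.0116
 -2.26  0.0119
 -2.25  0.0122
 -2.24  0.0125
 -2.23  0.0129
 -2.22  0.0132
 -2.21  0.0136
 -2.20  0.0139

σ√T = 0.15 × 0.8660 = 0.1299
d₁ = [ln(450/600) + (0.034 − 0.049 + 0.15²/2)·0.75] / 0.1299 = [-0.2877 − 0.0028] / 0.1299 = -2.2362 which rounds to -2.24
d₂ = d₁ − σ√T = -2.2362 − 0.1299 = -2.3661 which rounds to -2.37
e^(−qT) = e^(−0.049·0.75) = 0.9639;  e^(−rT) = e^(−0.034·0.75) = 0.9748
C = 450·0.9639·N(-2.24) − 600·0.9748·N(-2.37) = 450·0.9639·0.0125 − 600·0.9748·0.0089 = 5.4219 − 5.2054 = 0.2165

$0.22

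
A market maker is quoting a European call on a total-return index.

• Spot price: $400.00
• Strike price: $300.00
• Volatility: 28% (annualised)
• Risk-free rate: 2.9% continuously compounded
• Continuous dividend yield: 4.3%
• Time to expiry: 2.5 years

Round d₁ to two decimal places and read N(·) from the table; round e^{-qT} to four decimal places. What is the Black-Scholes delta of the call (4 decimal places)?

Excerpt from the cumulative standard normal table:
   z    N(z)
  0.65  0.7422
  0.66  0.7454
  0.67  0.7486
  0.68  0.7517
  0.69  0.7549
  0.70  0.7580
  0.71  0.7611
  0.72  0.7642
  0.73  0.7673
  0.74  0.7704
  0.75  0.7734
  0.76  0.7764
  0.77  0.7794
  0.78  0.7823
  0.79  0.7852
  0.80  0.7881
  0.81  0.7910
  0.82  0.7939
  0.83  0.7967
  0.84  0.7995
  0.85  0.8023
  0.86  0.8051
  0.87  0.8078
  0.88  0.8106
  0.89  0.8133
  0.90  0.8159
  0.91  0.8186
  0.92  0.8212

0.7052

T = 2.5;  σ√T = 0.4427
d₁ = [ln(400/300) + (0.029 − 0.043 + 0.28²/2)·2.5] / 0.4427 = [0.2877 + 0.0630] / 0.4427 = 0.7921 → 0.79
N(d₁) = N(0.79) = 0.7852
Δ_call = e^(−qT)·N(d₁) = 0.8981·0.7852 = 0.7052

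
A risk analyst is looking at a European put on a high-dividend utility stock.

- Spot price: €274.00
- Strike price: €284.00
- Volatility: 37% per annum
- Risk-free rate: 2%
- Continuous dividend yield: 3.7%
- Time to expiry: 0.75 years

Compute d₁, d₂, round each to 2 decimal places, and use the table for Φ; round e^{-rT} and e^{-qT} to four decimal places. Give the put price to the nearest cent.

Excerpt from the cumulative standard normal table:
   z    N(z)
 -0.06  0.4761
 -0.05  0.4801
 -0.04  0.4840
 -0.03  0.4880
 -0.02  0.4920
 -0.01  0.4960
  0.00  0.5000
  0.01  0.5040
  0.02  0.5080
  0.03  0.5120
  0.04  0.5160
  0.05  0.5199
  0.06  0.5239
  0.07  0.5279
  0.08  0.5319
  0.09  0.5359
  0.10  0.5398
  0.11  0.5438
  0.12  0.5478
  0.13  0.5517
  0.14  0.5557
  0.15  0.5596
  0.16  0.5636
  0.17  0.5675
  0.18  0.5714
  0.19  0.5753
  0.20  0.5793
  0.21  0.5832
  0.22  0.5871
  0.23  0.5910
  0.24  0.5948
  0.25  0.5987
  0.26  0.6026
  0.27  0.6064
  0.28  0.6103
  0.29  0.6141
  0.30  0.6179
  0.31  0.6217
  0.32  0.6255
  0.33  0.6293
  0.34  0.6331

σ√T = 0.37·√0.75 = 0.3204
ln(S/K) + (r − q + σ²/2)T = ln(274/284) + (0.02 − 0.037 + 0.37²/2)·0.75 = -0.0358 + 0.0386 = 0.0027
d₁ = 0.0027 / 0.3204 = 0.0086 ⇒ 0.01
d₂ = d₁ − σ√T = 0.0086 − 0.3204 = -0.3119 ⇒ -0.31
exp(−qT) = exp(−0.037·0.75) = 0.9726;  exp(−rT) = exp(−0.02·0.75) = 0.9851
N(−d₂) = N(0.31) = 0.6217;  N(−d₁) = N(-0.01) = 0.4960
P = 284·0.9851·0.6217 − 274·0.9726·0.4960 = 173.9320 − 132.1802 = 41.7518

€41.75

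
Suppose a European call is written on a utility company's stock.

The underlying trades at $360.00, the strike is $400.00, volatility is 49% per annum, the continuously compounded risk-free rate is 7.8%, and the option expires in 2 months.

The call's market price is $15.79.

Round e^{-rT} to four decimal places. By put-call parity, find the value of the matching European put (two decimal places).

exp(−rT) = exp(−0.078·0.1667) = 0.9871
Put-call parity: C − P = S − K·e^(−rT) = 360 − 400·0.9871 = 360 − 394.8400 = -34.8400
P = C − (C − P) = 15.79 − (-34.8400) = 50.6300

$50.63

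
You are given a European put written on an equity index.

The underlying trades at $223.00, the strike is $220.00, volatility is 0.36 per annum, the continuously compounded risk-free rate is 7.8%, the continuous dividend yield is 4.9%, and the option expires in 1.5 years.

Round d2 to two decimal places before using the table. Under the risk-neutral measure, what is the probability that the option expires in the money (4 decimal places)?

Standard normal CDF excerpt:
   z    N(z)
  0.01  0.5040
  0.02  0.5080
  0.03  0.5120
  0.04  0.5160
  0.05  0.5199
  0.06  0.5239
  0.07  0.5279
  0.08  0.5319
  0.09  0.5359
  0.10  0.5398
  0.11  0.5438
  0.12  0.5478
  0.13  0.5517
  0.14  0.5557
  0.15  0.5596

σ√T = 0.36·√1.5 = 0.4409
d₁ = [ln(223/220) + (0.078 − 0.049 + 0.36²/2)·1.5] / 0.4409 = [0.0135 + 0.1407] / 0.4409 = 0.3498 ≈ 0.35
d₂ = d₁ − σ√T = 0.3498 − 0.4409 = -0.0911 ≈ -0.09
Risk-neutral Pr[S_T < K] = N(−d₂) = N(0.09) = 0.5359

0.5359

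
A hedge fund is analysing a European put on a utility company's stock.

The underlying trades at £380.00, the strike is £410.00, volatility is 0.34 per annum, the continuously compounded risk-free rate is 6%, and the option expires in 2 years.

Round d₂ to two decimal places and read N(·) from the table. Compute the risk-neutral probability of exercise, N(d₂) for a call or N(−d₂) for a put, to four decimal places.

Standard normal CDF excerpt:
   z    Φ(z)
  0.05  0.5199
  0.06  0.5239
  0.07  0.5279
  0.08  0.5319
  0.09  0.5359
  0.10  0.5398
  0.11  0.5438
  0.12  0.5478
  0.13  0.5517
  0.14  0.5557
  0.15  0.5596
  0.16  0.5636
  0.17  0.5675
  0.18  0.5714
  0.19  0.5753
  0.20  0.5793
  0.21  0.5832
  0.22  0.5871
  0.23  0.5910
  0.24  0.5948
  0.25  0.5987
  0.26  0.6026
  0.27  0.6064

T = 2;  σ√T = 0.4808
d₁ = [ln(380/410) + (0.06 + 0.34²/2)·2] / 0.4808 = [-0.0760 + 0.2356] / 0.4808 = 0.3320 ≈ 0.33
d₂ = d₁ − σ√T = 0.3320 − 0.4808 = -0.1489 ≈ -0.15
Risk-neutral Pr[S_T < K] = N(−d₂) = N(0.15) = 0.5596

0.5596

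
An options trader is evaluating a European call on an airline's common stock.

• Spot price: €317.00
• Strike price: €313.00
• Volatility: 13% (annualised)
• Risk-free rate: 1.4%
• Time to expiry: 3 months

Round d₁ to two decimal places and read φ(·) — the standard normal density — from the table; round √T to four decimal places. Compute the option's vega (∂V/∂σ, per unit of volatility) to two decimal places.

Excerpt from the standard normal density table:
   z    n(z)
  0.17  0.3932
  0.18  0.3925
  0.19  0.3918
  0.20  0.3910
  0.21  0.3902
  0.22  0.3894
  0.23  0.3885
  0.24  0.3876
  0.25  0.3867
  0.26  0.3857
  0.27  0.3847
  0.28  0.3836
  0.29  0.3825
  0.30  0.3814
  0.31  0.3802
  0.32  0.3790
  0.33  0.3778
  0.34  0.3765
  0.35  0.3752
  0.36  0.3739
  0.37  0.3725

T = 0.25;  σ√T = 0.0650
d₁ = [ln(317/313) + (0.014 + ½·0.13²)·0.25] / (σ√T) = (0.0127 + 0.0056) / 0.0650 = 0.2817 → 0.28
√T = √0.25 = 0.5000
φ(d₁) = φ(0.28) = 0.3836
vega = S·φ(d₁)·√T = 317·0.3836·0.5000 = 60.8006

60.80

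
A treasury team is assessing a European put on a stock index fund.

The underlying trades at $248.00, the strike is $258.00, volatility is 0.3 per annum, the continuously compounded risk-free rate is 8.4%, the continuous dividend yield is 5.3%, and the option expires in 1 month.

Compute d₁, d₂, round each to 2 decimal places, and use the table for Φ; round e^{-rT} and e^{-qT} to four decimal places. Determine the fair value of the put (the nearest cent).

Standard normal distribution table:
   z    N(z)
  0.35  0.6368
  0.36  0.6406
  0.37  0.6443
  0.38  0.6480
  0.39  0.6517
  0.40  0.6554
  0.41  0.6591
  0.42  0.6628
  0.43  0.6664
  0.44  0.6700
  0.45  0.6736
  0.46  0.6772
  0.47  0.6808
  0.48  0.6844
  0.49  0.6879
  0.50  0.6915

$14.42

σ√T = 0.3 × 0.2887 = 0.0866
d₁ = [ln(248/258) + (0.084 − 0.053 + 0.3²/2)·0.08333] / 0.0866 = [-0.0395 + 0.0063] / 0.0866 = -0.3833 ≈ -0.38
d₂ = d₁ − σ√T = -0.3833 − 0.0866 = -0.4699 ≈ -0.47
e^(−qT) = e^(−0.053·0.08333) = 0.9956;  e^(−rT) = e^(−0.084·0.08333) = 0.9930
P = 258·0.9930·N(0.47) − 248·0.9956·N(0.38) = 258·0.9930·0.6808 − 248·0.9956·0.6480 = 174.4169 − 159.9969 = 14.4200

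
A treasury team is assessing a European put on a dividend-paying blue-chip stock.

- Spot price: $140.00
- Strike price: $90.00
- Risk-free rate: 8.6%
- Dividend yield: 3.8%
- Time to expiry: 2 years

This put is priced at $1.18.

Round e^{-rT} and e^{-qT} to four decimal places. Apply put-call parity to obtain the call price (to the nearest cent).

exp(−qT) = exp(−0.038·2) = 0.9268;  exp(−rT) = exp(−0.086·2) = 0.8420
Put-call parity: C − P = S·e^(−qT) − K·e^(−rT) = 140·0.9268 − 90·0.8420 = 129.7520 − 75.7800 = 53.9720
C = P + (C − P) = 1.18 + (53.9720) = 55.1520

$55.15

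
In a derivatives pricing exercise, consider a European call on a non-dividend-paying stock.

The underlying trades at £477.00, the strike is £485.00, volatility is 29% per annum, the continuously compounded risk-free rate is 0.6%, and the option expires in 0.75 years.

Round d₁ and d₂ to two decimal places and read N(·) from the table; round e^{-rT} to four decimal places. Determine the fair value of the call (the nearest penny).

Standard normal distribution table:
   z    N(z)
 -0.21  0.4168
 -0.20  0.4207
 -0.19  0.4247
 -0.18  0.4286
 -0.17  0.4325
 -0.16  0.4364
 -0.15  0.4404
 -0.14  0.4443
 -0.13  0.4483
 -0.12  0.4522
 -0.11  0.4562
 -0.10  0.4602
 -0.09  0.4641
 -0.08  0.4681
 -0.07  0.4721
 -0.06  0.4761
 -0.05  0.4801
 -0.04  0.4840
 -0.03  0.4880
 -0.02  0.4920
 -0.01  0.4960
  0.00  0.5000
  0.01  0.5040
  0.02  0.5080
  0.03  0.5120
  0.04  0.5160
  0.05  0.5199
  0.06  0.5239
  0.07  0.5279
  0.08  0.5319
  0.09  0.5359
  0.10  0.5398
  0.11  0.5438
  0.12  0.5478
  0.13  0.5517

T = 0.75;  σ√T = 0.2511
ln(S/K) + (r + σ²/2)T = ln(477/485) + (0.006 + 0.29²/2)·0.75 = -0.0166 + 0.0360 = 0.0194
d₁ = 0.0194 / 0.2511 = 0.0773 which rounds to 0.08
d₂ = d₁ − σ√T = 0.0773 − 0.2511 = -0.1739 which rounds to -0.17
exp(−rT) = exp(−0.006·0.75) = 0.9955
C = 477·N(0.08) − 485·0.9955·N(-0.17) = 477·0.5319 − 485·0.9955·0.4325 = 253.7163 − 208.8186 = 44.8977

£44.90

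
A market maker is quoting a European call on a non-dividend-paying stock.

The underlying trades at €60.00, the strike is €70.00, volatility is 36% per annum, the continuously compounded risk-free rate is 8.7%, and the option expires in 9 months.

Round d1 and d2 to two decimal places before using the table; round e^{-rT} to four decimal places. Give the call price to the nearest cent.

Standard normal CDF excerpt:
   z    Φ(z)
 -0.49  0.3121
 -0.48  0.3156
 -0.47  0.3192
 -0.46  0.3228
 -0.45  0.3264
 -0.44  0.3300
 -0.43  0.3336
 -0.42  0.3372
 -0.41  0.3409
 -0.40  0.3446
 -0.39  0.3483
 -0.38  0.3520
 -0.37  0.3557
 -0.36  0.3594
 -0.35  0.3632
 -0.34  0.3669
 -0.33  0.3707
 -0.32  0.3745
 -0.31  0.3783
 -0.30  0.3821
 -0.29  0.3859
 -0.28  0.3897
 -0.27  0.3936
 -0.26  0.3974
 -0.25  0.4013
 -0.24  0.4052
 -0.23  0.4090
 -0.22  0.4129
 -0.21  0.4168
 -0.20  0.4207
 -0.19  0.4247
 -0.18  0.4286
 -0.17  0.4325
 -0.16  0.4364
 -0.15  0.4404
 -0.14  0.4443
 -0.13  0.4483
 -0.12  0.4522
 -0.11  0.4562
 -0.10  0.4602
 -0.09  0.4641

σ√T = 0.36·√0.75 = 0.3118
d₁ = [ln(60/70) + (0.087 + ½·0.36²)·0.75] / (σ√T) = (-0.1542 + 0.1138) / 0.3118 = -0.1293 → -0.13
d₂ = -0.1293 − 0.3118 = -0.4410 → -0.44
exp(−rT) = exp(−0.087·0.75) = 0.9368
C = 60·N(-0.13) − 70·0.9368·N(-0.44) = 60·0.4483 − 70·0.9368·0.3300 = 26.8980 − 21.6401 = 5.2579

€5.26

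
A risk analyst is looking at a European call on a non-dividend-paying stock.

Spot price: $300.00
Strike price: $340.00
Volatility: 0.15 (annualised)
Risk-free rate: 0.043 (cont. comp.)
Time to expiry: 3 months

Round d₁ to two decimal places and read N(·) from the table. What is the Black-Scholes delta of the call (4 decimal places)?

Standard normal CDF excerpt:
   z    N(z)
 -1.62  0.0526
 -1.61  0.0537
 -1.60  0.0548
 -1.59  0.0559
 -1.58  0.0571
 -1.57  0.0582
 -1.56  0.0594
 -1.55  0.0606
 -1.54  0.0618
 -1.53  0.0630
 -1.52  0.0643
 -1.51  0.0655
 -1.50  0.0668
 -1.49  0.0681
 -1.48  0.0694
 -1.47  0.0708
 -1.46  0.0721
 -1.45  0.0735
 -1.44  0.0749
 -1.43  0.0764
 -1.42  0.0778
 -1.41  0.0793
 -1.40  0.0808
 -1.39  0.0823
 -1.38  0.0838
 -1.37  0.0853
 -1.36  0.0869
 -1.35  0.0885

σ√T = 0.15 × 0.5000 = 0.0750
d₁ = [ln(300/340) + (0.043 + 0.15²/2)·0.25] / 0.0750 = [-0.1252 + 0.0136] / 0.0750 = -1.4880 ≈ -1.49
N(d₁) = N(-1.49) = 0.0681
Δ_call = N(d₁) = 0.0681

0.0681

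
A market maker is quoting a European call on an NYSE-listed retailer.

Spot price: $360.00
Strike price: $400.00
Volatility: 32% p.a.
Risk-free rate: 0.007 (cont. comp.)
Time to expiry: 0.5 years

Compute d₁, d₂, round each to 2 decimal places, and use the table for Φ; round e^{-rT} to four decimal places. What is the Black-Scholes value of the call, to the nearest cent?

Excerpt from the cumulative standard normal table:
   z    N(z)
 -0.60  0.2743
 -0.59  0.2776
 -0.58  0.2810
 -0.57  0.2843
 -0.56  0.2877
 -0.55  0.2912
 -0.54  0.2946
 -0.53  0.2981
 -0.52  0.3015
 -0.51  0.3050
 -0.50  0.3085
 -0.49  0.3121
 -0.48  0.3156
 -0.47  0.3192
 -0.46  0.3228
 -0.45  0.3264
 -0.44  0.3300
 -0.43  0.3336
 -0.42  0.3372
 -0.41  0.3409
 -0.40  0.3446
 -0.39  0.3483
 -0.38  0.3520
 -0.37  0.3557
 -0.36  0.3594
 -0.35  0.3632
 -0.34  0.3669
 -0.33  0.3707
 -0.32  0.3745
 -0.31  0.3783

$17.41

σ√T = 0.32·√0.5 = 0.2263
d₁ = [ln(360/400) + (0.007 + 0.32²/2)·0.5] / 0.2263 = [-0.1054 + 0.0291] / 0.2263 = -0.3370 ≈ -0.34
d₂ = d₁ − σ√T = -0.3370 − 0.2263 = -0.5633 ≈ -0.56
exp(−rT) = exp(−0.007·0.5) = 0.9965
N(d₁) = N(-0.34) = 0.3669;  N(d₂) = N(-0.56) = 0.2877
C = 360·0.3669 − 400·0.9965·0.2877 = 132.0840 − 114.6772 = 17.4068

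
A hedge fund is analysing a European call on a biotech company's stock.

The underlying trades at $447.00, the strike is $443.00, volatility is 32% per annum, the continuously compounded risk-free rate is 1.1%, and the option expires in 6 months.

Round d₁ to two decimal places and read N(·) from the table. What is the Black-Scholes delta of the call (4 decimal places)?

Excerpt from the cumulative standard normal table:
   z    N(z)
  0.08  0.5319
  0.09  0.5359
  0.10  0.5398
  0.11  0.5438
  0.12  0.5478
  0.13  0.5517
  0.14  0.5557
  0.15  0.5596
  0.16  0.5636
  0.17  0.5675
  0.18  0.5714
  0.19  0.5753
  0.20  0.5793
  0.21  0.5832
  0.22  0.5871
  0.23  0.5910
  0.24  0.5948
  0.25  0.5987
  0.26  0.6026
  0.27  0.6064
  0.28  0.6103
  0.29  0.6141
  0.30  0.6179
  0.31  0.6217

0.5714

σ√T = 0.32·√0.5 = 0.2263
d₁ = [ln(447/443) + (0.011 + ½·0.32²)·0.5] / (σ√T) = (0.0090 + 0.0311) / 0.2263 = 0.1772 which rounds to 0.18
N(d₁) = N(0.18) = 0.5714
Δ_call = N(d₁) = 0.5714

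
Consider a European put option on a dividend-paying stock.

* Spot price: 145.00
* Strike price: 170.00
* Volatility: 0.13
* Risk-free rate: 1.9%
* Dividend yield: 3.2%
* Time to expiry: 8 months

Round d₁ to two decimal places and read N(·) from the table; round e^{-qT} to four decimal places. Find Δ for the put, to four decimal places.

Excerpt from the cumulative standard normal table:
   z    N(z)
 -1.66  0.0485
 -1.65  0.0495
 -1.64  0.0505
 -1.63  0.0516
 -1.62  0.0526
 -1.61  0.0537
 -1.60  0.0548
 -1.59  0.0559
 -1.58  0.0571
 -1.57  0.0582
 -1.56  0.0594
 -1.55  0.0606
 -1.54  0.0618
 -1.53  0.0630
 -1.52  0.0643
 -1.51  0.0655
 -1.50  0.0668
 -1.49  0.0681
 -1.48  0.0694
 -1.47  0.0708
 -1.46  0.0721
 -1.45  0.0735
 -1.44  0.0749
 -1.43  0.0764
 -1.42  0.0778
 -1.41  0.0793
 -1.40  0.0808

T = 0.6667;  σ√T = 0.1061
d₁ = [ln(145/170) + (0.019 − 0.032 + 0.13²/2)·0.6667] / 0.1061 = [-0.1591 − 0.0030] / 0.1061 = -1.5271 ≈ -1.53
N(d₁) = N(-1.53) = 0.0630
Δ_put = e^(−qT)·(N(d₁) − 1) = 0.9789·(0.0630 − 1) = -0.9172

-0.9172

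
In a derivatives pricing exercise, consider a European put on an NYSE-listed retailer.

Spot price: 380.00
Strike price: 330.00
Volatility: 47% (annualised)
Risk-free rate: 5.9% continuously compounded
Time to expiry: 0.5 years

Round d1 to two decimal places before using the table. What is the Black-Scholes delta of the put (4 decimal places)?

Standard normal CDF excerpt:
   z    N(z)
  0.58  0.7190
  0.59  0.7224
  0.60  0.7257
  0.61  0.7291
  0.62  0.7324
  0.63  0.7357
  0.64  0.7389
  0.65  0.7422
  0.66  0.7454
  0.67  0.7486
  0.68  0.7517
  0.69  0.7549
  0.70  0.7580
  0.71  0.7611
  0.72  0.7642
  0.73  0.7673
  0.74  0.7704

-0.2483

σ√T = 0.47 × 0.7071 = 0.3323
d₁ = [ln(380/330) + (0.059 + ½·0.47²)·0.5] / (σ√T) = (0.1411 + 0.0847) / 0.3323 = 0.6794 ⇒ 0.68
N(d₁) = N(0.68) = 0.7517
Δ_put = N(d₁) − 1 = 0.7517 − 1 = -0.2483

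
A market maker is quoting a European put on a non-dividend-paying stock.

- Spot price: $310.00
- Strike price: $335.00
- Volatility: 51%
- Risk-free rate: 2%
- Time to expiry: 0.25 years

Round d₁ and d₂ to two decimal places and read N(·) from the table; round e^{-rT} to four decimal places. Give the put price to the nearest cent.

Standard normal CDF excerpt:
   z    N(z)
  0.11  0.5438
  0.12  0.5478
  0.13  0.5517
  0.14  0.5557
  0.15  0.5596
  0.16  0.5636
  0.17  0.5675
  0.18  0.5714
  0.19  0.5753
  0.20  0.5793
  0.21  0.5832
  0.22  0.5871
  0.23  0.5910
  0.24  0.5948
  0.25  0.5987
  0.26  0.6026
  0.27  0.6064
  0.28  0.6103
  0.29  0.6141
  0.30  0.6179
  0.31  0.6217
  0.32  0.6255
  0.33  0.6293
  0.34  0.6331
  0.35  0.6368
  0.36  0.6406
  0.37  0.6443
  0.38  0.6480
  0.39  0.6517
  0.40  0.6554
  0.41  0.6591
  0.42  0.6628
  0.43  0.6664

T = 0.25;  σ√T = 0.2550
d₁ = [ln(310/335) + (0.02 + ½·0.51²)·0.25] / (σ√T) = (-0.0776 + 0.0375) / 0.2550 = -0.1570 → -0.16
d₂ = -0.1570 − 0.2550 = -0.4120 → -0.41
exp(−rT) = exp(−0.02·0.25) = 0.9950
P = 335·0.9950·N(0.41) − 310·N(0.16) = 335·0.9950·0.6591 − 310·0.5636 = 219.6945 − 174.7160 = 44.9785

$44.98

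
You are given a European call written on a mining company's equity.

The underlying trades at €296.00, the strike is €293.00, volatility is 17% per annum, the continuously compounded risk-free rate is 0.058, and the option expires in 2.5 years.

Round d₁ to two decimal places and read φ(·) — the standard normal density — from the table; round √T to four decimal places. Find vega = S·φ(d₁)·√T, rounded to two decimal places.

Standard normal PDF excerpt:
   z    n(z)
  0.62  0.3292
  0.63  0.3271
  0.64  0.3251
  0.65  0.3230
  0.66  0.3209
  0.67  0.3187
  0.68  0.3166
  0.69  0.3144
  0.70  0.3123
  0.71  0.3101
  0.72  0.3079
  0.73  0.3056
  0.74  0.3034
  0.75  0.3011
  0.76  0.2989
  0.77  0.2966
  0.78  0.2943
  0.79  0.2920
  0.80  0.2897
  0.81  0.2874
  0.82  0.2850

σ√T = 0.17 × 1.5811 = 0.2688
d₁ = [ln(296/293) + (0.058 + 0.17²/2)·2.5] / 0.2688 = [0.0102 + 0.1811] / 0.2688 = 0.7117 ⇒ 0.71
√T = √2.5 = 1.5811
φ(d₁) = φ(0.71) = 0.3101
vega = S·φ(d₁)·√T = 296·0.3101·1.5811 = 145.1285

145.13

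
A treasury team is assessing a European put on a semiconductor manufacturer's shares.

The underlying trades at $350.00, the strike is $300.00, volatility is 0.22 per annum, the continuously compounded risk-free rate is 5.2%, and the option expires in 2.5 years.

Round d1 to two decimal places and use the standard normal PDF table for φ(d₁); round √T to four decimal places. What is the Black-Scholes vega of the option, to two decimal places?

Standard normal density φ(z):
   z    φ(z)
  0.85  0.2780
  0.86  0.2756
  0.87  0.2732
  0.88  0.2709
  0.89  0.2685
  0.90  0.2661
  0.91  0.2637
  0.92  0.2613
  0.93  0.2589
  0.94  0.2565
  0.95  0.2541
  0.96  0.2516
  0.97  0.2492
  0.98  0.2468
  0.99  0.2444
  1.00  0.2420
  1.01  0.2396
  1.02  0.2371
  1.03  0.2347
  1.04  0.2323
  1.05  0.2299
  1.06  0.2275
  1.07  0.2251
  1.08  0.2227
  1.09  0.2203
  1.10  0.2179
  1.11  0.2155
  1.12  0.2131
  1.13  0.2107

σ√T = 0.22 × 1.5811 = 0.3479
d₁ = [ln(350/300) + (0.052 + 0.22²/2)·2.5] / 0.3479 = [0.1542 + 0.1905] / 0.3479 = 0.9908 which rounds to 0.99
√T = √2.5 = 1.5811
φ(d₁) = φ(0.99) = 0.2444
vega = S·φ(d₁)·√T = 350·0.2444·1.5811 = 135.2473

135.25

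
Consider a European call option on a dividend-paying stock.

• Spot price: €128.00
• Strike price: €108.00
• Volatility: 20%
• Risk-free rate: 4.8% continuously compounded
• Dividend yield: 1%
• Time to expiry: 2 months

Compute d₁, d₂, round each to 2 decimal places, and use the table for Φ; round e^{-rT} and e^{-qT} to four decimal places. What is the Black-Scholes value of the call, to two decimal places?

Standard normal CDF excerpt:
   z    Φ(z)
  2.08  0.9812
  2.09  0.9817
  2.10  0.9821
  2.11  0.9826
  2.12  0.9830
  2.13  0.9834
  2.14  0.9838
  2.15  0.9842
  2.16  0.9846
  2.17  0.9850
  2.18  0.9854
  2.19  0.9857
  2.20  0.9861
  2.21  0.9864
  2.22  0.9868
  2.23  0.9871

T = 0.1667;  σ√T = 0.0816
ln(S/K) + (r − q + σ²/2)T = ln(128/108) + (0.048 − 0.01 + 0.2²/2)·0.1667 = 0.1699 + 0.0097 = 0.1796
d₁ = 0.1796 / 0.0816 = 2.1992 which rounds to 2.20
d₂ = d₁ − σ√T = 2.1992 − 0.0816 = 2.1176 which rounds to 2.12
e^(−qT) = e^(−0.01·0.1667) = 0.9983;  e^(−rT) = e^(−0.048·0.1667) = 0.9920
N(d₁) = N(2.20) = 0.9861;  N(d₂) = N(2.12) = 0.9830
C = 128·0.9983·0.9861 − 108·0.9920·0.9830 = 126.0062 − 105.3147 = 20.6915

€20.69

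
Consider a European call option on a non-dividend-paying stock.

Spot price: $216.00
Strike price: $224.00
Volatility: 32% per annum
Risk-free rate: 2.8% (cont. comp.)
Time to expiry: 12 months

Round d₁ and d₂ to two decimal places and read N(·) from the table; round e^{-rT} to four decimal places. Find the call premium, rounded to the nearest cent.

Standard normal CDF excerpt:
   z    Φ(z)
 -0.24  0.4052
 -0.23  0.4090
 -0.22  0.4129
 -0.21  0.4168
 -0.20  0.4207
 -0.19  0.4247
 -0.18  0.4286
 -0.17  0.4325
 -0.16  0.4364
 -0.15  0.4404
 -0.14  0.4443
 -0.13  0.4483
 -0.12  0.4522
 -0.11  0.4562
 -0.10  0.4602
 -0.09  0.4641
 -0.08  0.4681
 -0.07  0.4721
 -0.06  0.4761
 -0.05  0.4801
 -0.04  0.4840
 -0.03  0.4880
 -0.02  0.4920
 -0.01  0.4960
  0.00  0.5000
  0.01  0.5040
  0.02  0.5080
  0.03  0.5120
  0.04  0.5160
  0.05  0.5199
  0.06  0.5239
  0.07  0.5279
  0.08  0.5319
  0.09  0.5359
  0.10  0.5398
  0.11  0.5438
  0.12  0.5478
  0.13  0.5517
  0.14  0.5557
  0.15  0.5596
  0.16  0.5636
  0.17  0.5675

$26.66

T = 1;  σ√T = 0.3200
d₁ = [ln(216/224) + (0.028 + ½·0.32²)·1] / (σ√T) = (-0.0364 + 0.0792) / 0.3200 = 0.1339 ⇒ 0.13
d₂ = 0.1339 − 0.3200 = -0.1861 ⇒ -0.19
exp(−rT) = exp(−0.028·1) = 0.9724
N(d₁) = N(0.13) = 0.5517;  N(d₂) = N(-0.19) = 0.4247
C = 216·0.5517 − 224·0.9724·0.4247 = 119.1672 − 92.5071 = 26.6601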